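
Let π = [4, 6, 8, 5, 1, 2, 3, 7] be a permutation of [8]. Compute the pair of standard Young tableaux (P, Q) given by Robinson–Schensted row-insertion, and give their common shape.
P = [1, 2, 3, 7] / [4, 5, 8] / [6];  Q = [1, 2, 3, 8] / [4, 6, 7] / [5];  common shape = (4, 3, 1)

Row-insert the values π_1, π_2, … into P one at a time, bumping the leftmost entry strictly greater than the inserted value down to the next row. The recording tableau Q records, in position (i, j), the step at which that cell was added to P.
  Insert 4 (step 1): P = [4];  Q = [1]
  Insert 6 (step 2): P = [4, 6];  Q = [1, 2]
  Insert 8 (step 3): P = [4, 6, 8];  Q = [1, 2, 3]
  Insert 5 (step 4): P = [4, 5, 8] / [6];  Q = [1, 2, 3] / [4]
  Insert 1 (step 5): P = [1, 5, 8] / [4] / [6];  Q = [1, 2, 3] / [4] / [5]
  Insert 2 (step 6): P = [1, 2, 8] / [4, 5] / [6];  Q = [1, 2, 3] / [4, 6] / [5]
  Insert 3 (step 7): P = [1, 2, 3] / [4, 5, 8] / [6];  Q = [1, 2, 3] / [4, 6, 7] / [5]
  Insert 7 (step 8): P = [1, 2, 3, 7] / [4, 5, 8] / [6];  Q = [1, 2, 3, 8] / [4, 6, 7] / [5]
Final shape: (4, 3, 1).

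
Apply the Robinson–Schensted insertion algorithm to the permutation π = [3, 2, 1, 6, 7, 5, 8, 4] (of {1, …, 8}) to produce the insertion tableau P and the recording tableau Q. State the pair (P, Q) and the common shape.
P = [1, 4, 7, 8] / [2, 5] / [3, 6];  Q = [1, 4, 5, 7] / [2, 6] / [3, 8];  common shape = (4, 2, 2)

Row-insert the values π_1, π_2, … into P one at a time, bumping the leftmost entry strictly greater than the inserted value down to the next row. The recording tableau Q records, in position (i, j), the step at which that cell was added to P.
  Insert 3 (step 1): P = [3];  Q = [1]
  Insert 2 (step 2): P = [2] / [3];  Q = [1] / [2]
  Insert 1 (step 3): P = [1] / [2] / [3];  Q = [1] / [2] / [3]
  Insert 6 (step 4): P = [1, 6] / [2] / [3];  Q = [1, 4] / [2] / [3]
  Insert 7 (step 5): P = [1, 6, 7] / [2] / [3];  Q = [1, 4, 5] / [2] / [3]
  Insert 5 (step 6): P = [1, 5, 7] / [2, 6] / [3];  Q = [1, 4, 5] / [2, 6] / [3]
  Insert 8 (step 7): P = [1, 5, 7, 8] / [2, 6] / [3];  Q = [1, 4, 5, 7] / [2, 6] / [3]
  Insert 4 (step 8): P = [1, 4, 7, 8] / [2, 5] / [3, 6];  Q = [1, 4, 5, 7] / [2, 6] / [3, 8]
Final shape: (4, 2, 2).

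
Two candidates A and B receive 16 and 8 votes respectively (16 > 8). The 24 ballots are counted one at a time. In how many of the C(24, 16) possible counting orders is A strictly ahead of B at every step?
Strict-lead orderings = 245157

Total orderings of the 24 votes with 16 for A: C(24, 16) = 735471. By the Bertrand ballot formula (Cycle Lemma / reflection principle), the number of orderings in which A is strictly ahead of B throughout is (p − q)/(p + q) · C(p + q, p) = (16 − 8)/(16 + 8) · 735471 = 245157.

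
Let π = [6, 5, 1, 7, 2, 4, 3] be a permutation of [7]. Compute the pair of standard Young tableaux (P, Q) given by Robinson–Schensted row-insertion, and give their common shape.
P = [1, 2, 3] / [4, 7] / [5] / [6];  Q = [1, 4, 6] / [2, 5] / [3] / [7];  common shape = (3, 2, 1, 1)

Row-insert the values π_1, π_2, … into P one at a time, bumping the leftmost entry strictly greater than the inserted value down to the next row. The recording tableau Q records, in position (i, j), the step at which that cell was added to P.
  Insert 6 (step 1): P = [6];  Q = [1]
  Insert 5 (step 2): P = [5] / [6];  Q = [1] / [2]
  Insert 1 (step 3): P = [1] / [5] / [6];  Q = [1] / [2] / [3]
  Insert 7 (step 4): P = [1, 7] / [5] / [6];  Q = [1, 4] / [2] / [3]
  Insert 2 (step 5): P = [1, 2] / [5, 7] / [6];  Q = [1, 4] / [2, 5] / [3]
  Insert 4 (step 6): P = [1, 2, 4] / [5, 7] / [6];  Q = [1, 4, 6] / [2, 5] / [3]
  Insert 3 (step 7): P = [1, 2, 3] / [4, 7] / [5] / [6];  Q = [1, 4, 6] / [2, 5] / [3] / [7]
Final shape: (3, 2, 1, 1).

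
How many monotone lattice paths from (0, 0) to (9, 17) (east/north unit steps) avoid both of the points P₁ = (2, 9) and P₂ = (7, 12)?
Number of paths = 1777157

Inclusion–exclusion. Total paths: C(26, 9) = 3124550. Through P₁: C(11, 2)·C(15, 7) = 353925. Through P₂: C(19, 7)·C(7, 2) = 1058148. Since P₁ is strictly southwest of P₂, a monotone path through both must visit P₁ then P₂; paths through both = C(11, 2)·C(8, 5)·C(7, 2) = 64680. Avoid both = 3124550 − 353925 − 1058148 + 64680 = 1777157.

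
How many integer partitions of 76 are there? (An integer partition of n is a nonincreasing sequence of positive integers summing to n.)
p(76) = 9289091

Compute p(n) via the recurrence p(n, m) = p(n, m−1) + p(n−m, m), where p(n, m) counts partitions of n with all parts ≤ m and p(n) = p(n, n). The base cases are p(0, m) = 1 and p(n, 0) = 0 for n > 0. Filling the table yields p(76) = 9289091. (Euler's pentagonal recurrence is an alternative.)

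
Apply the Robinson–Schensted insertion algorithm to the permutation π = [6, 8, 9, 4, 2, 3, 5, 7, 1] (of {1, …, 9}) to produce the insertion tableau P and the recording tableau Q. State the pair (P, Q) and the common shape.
P = [1, 3, 5, 7] / [2, 8, 9] / [4] / [6];  Q = [1, 2, 3, 8] / [4, 6, 7] / [5] / [9];  common shape = (4, 3, 1, 1)

Row-insert the values π_1, π_2, … into P one at a time, bumping the leftmost entry strictly greater than the inserted value down to the next row. The recording tableau Q records, in position (i, j), the step at which that cell was added to P.
  Insert 6 (step 1): P = [6];  Q = [1]
  Insert 8 (step 2): P = [6, 8];  Q = [1, 2]
  Insert 9 (step 3): P = [6, 8, 9];  Q = [1, 2, 3]
  Insert 4 (step 4): P = [4, 8, 9] / [6];  Q = [1, 2, 3] / [4]
  Insert 2 (step 5): P = [2, 8, 9] / [4] / [6];  Q = [1, 2, 3] / [4] / [5]
  Insert 3 (step 6): P = [2, 3, 9] / [4, 8] / [6];  Q = [1, 2, 3] / [4, 6] / [5]
  Insert 5 (step 7): P = [2, 3, 5] / [4, 8, 9] / [6];  Q = [1, 2, 3] / [4, 6, 7] / [5]
  Insert 7 (step 8): P = [2, 3, 5, 7] / [4, 8, 9] / [6];  Q = [1, 2, 3, 8] / [4, 6, 7] / [5]
  Insert 1 (step 9): P = [1, 3, 5, 7] / [2, 8, 9] / [4] / [6];  Q = [1, 2, 3, 8] / [4, 6, 7] / [5] / [9]
Final shape: (4, 3, 1, 1).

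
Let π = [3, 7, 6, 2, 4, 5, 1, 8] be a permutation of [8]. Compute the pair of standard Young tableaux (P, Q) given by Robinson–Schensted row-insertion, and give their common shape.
P = [1, 4, 5, 8] / [2, 6] / [3] / [7];  Q = [1, 2, 6, 8] / [3, 5] / [4] / [7];  common shape = (4, 2, 1, 1)

Row-insert the values π_1, π_2, … into P one at a time, bumping the leftmost entry strictly greater than the inserted value down to the next row. The recording tableau Q records, in position (i, j), the step at which that cell was added to P.
  Insert 3 (step 1): P = [3];  Q = [1]
  Insert 7 (step 2): P = [3, 7];  Q = [1, 2]
  Insert 6 (step 3): P = [3, 6] / [7];  Q = [1, 2] / [3]
  Insert 2 (step 4): P = [2, 6] / [3] / [7];  Q = [1, 2] / [3] / [4]
  Insert 4 (step 5): P = [2, 4] / [3, 6] / [7];  Q = [1, 2] / [3, 5] / [4]
  Insert 5 (step 6): P = [2, 4, 5] / [3, 6] / [7];  Q = [1, 2, 6] / [3, 5] / [4]
  Insert 1 (step 7): P = [1, 4, 5] / [2, 6] / [3] / [7];  Q = [1, 2, 6] / [3, 5] / [4] / [7]
  Insert 8 (step 8): P = [1, 4, 5, 8] / [2, 6] / [3] / [7];  Q = [1, 2, 6, 8] / [3, 5] / [4] / [7]
Final shape: (4, 2, 1, 1).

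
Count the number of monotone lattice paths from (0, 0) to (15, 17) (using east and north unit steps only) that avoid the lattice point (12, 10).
Number of paths = 488125200

Total paths from (0, 0) to (15, 17): C(32, 15) = 565722720. Paths through (12, 10): (paths (0, 0) → (12, 10)) × (paths (12, 10) → (15, 17)) = C(22, 12) · C(10, 3) = 646646 · 120 = 77597520. Avoidance count = 565722720 − 77597520 = 488125200.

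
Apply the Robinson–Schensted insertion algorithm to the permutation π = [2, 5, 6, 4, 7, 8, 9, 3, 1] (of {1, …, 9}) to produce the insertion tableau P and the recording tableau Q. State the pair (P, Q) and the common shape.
P = [1, 3, 6, 7, 8, 9] / [2] / [4] / [5];  Q = [1, 2, 3, 5, 6, 7] / [4] / [8] / [9];  common shape = (6, 1, 1, 1)

Row-insert the values π_1, π_2, … into P one at a time, bumping the leftmost entry strictly greater than the inserted value down to the next row. The recording tableau Q records, in position (i, j), the step at which that cell was added to P.
  Insert 2 (step 1): P = [2];  Q = [1]
  Insert 5 (step 2): P = [2, 5];  Q = [1, 2]
  Insert 6 (step 3): P = [2, 5, 6];  Q = [1, 2, 3]
  Insert 4 (step 4): P = [2, 4, 6] / [5];  Q = [1, 2, 3] / [4]
  Insert 7 (step 5): P = [2, 4, 6, 7] / [5];  Q = [1, 2, 3, 5] / [4]
  Insert 8 (step 6): P = [2, 4, 6, 7, 8] / [5];  Q = [1, 2, 3, 5, 6] / [4]
  Insert 9 (step 7): P = [2, 4, 6, 7, 8, 9] / [5];  Q = [1, 2, 3, 5, 6, 7] / [4]
  Insert 3 (step 8): P = [2, 3, 6, 7, 8, 9] / [4] / [5];  Q = [1, 2, 3, 5, 6, 7] / [4] / [8]
  Insert 1 (step 9): P = [1, 3, 6, 7, 8, 9] / [2] / [4] / [5];  Q = [1, 2, 3, 5, 6, 7] / [4] / [8] / [9]
Final shape: (6, 1, 1, 1).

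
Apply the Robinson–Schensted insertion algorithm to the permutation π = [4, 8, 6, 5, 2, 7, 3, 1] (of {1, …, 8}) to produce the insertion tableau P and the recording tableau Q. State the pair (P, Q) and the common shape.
P = [1, 3, 7] / [2, 5] / [4] / [6] / [8];  Q = [1, 2, 6] / [3, 7] / [4] / [5] / [8];  common shape = (3, 2, 1, 1, 1)

Row-insert the values π_1, π_2, … into P one at a time, bumping the leftmost entry strictly greater than the inserted value down to the next row. The recording tableau Q records, in position (i, j), the step at which that cell was added to P.
  Insert 4 (step 1): P = [4];  Q = [1]
  Insert 8 (step 2): P = [4, 8];  Q = [1, 2]
  Insert 6 (step 3): P = [4, 6] / [8];  Q = [1, 2] / [3]
  Insert 5 (step 4): P = [4, 5] / [6] / [8];  Q = [1, 2] / [3] / [4]
  Insert 2 (step 5): P = [2, 5] / [4] / [6] / [8];  Q = [1, 2] / [3] / [4] / [5]
  Insert 7 (step 6): P = [2, 5, 7] / [4] / [6] / [8];  Q = [1, 2, 6] / [3] / [4] / [5]
  Insert 3 (step 7): P = [2, 3, 7] / [4, 5] / [6] / [8];  Q = [1, 2, 6] / [3, 7] / [4] / [5]
  Insert 1 (step 8): P = [1, 3, 7] / [2, 5] / [4] / [6] / [8];  Q = [1, 2, 6] / [3, 7] / [4] / [5] / [8]
Final shape: (3, 2, 1, 1, 1).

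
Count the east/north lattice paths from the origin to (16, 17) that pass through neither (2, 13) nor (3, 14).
Number of paths = 1166218610

Inclusion–exclusion. Total paths: C(33, 16) = 1166803110. Through P₁: C(15, 2)·C(18, 14) = 321300. Through P₂: C(17, 3)·C(16, 13) = 380800. Since P₁ is strictly southwest of P₂, a monotone path through both must visit P₁ then P₂; paths through both = C(15, 2)·C(2, 1)·C(16, 13) = 117600. Avoid both = 1166803110 − 321300 − 380800 + 117600 = 1166218610.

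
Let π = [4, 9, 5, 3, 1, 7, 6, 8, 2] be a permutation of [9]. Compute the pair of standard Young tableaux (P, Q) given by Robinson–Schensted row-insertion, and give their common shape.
P = [1, 2, 6, 8] / [3, 5] / [4, 7] / [9];  Q = [1, 2, 6, 8] / [3, 7] / [4, 9] / [5];  common shape = (4, 2, 2, 1)

Row-insert the values π_1, π_2, … into P one at a time, bumping the leftmost entry strictly greater than the inserted value down to the next row. The recording tableau Q records, in position (i, j), the step at which that cell was added to P.
  Insert 4 (step 1): P = [4];  Q = [1]
  Insert 9 (step 2): P = [4, 9];  Q = [1, 2]
  Insert 5 (step 3): P = [4, 5] / [9];  Q = [1, 2] / [3]
  Insert 3 (step 4): P = [3, 5] / [4] / [9];  Q = [1, 2] / [3] / [4]
  Insert 1 (step 5): P = [1, 5] / [3] / [4] / [9];  Q = [1, 2] / [3] / [4] / [5]
  Insert 7 (step 6): P = [1, 5, 7] / [3] / [4] / [9];  Q = [1, 2, 6] / [3] / [4] / [5]
  Insert 6 (step 7): P = [1, 5, 6] / [3, 7] / [4] / [9];  Q = [1, 2, 6] / [3, 7] / [4] / [5]
  Insert 8 (step 8): P = [1, 5, 6, 8] / [3, 7] / [4] / [9];  Q = [1, 2, 6, 8] / [3, 7] / [4] / [5]
  Insert 2 (step 9): P = [1, 2, 6, 8] / [3, 5] / [4, 7] / [9];  Q = [1, 2, 6, 8] / [3, 7] / [4, 9] / [5]
Final shape: (4, 2, 2, 1).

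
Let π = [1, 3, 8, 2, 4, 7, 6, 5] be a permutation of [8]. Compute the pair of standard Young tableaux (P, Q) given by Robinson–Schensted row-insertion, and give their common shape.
P = [1, 2, 4, 5] / [3, 6] / [7] / [8];  Q = [1, 2, 3, 6] / [4, 5] / [7] / [8];  common shape = (4, 2, 1, 1)

Row-insert the values π_1, π_2, … into P one at a time, bumping the leftmost entry strictly greater than the inserted value down to the next row. The recording tableau Q records, in position (i, j), the step at which that cell was added to P.
  Insert 1 (step 1): P = [1];  Q = [1]
  Insert 3 (step 2): P = [1, 3];  Q = [1, 2]
  Insert 8 (step 3): P = [1, 3, 8];  Q = [1, 2, 3]
  Insert 2 (step 4): P = [1, 2, 8] / [3];  Q = [1, 2, 3] / [4]
  Insert 4 (step 5): P = [1, 2, 4] / [3, 8];  Q = [1, 2, 3] / [4, 5]
  Insert 7 (step 6): P = [1, 2, 4, 7] / [3, 8];  Q = [1, 2, 3, 6] / [4, 5]
  Insert 6 (step 7): P = [1, 2, 4, 6] / [3, 7] / [8];  Q = [1, 2, 3, 6] / [4, 5] / [7]
  Insert 5 (step 8): P = [1, 2, 4, 5] / [3, 6] / [7] / [8];  Q = [1, 2, 3, 6] / [4, 5] / [7] / [8]
Final shape: (4, 2, 1, 1).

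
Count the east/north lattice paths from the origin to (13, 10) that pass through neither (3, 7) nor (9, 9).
Number of paths = 883446

Inclusion–exclusion. Total paths: C(23, 13) = 1144066. Through P₁: C(10, 3)·C(13, 10) = 34320. Through P₂: C(18, 9)·C(5, 4) = 243100. Since P₁ is strictly southwest of P₂, a monotone path through both must visit P₁ then P₂; paths through both = C(10, 3)·C(8, 6)·C(5, 4) = 16800. Avoid both = 1144066 − 34320 − 243100 + 16800 = 883446.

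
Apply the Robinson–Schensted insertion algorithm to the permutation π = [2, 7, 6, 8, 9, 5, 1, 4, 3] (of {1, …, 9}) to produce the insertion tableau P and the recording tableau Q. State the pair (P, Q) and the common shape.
P = [1, 3, 8, 9] / [2, 4] / [5] / [6] / [7];  Q = [1, 2, 4, 5] / [3, 8] / [6] / [7] / [9];  common shape = (4, 2, 1, 1, 1)

Row-insert the values π_1, π_2, … into P one at a time, bumping the leftmost entry strictly greater than the inserted value down to the next row. The recording tableau Q records, in position (i, j), the step at which that cell was added to P.
  Insert 2 (step 1): P = [2];  Q = [1]
  Insert 7 (step 2): P = [2, 7];  Q = [1, 2]
  Insert 6 (step 3): P = [2, 6] / [7];  Q = [1, 2] / [3]
  Insert 8 (step 4): P = [2, 6, 8] / [7];  Q = [1, 2, 4] / [3]
  Insert 9 (step 5): P = [2, 6, 8, 9] / [7];  Q = [1, 2, 4, 5] / [3]
  Insert 5 (step 6): P = [2, 5, 8, 9] / [6] / [7];  Q = [1, 2, 4, 5] / [3] / [6]
  Insert 1 (step 7): P = [1, 5, 8, 9] / [2] / [6] / [7];  Q = [1, 2, 4, 5] / [3] / [6] / [7]
  Insert 4 (step 8): P = [1, 4, 8, 9] / [2, 5] / [6] / [7];  Q = [1, 2, 4, 5] / [3, 8] / [6] / [7]
  Insert 3 (step 9): P = [1, 3, 8, 9] / [2, 4] / [5] / [6] / [7];  Q = [1, 2, 4, 5] / [3, 8] / [6] / [7] / [9]
Final shape: (4, 2, 1, 1, 1).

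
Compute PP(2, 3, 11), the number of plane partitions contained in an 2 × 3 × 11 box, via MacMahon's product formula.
PP(2, 3, 11) = 41405

Evaluate the triple product over i = 1..2, j = 1..3, k = 1..11. The factors are (2/1) · (3/2) · (4/3) · (5/4) · (6/5) · (7/6) · (8/7) · (9/8) · … (66 factors total). The numerators and denominators telescope so the product is an integer; carrying out the multiplication exactly gives PP(2, 3, 11) = 41405.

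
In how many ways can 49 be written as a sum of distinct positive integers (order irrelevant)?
q(49) = 3264

A partition into distinct parts is a strictly decreasing sequence summing to n. The recurrence d(n, m) = d(n, m−1) + d(n−m, m−1) (use part m at most once) with q(n) = d(n, n) gives q(49) = 3264. (Euler's theorem: # distinct-part partitions = # odd-part partitions.)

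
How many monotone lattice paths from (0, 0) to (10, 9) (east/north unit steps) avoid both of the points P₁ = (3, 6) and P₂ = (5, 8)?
Number of paths = 77600

Inclusion–exclusion. Total paths: C(19, 10) = 92378. Through P₁: C(9, 3)·C(10, 7) = 10080. Through P₂: C(13, 5)·C(6, 5) = 7722. Since P₁ is strictly southwest of P₂, a monotone path through both must visit P₁ then P₂; paths through both = C(9, 3)·C(4, 2)·C(6, 5) = 3024. Avoid both = 92378 − 10080 − 7722 + 3024 = 77600.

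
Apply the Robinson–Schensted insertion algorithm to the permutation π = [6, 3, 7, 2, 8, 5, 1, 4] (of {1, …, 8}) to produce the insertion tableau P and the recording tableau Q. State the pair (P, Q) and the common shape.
P = [1, 4, 8] / [2, 5] / [3, 7] / [6];  Q = [1, 3, 5] / [2, 6] / [4, 8] / [7];  common shape = (3, 2, 2, 1)

Row-insert the values π_1, π_2, … into P one at a time, bumping the leftmost entry strictly greater than the inserted value down to the next row. The recording tableau Q records, in position (i, j), the step at which that cell was added to P.
  Insert 6 (step 1): P = [6];  Q = [1]
  Insert 3 (step 2): P = [3] / [6];  Q = [1] / [2]
  Insert 7 (step 3): P = [3, 7] / [6];  Q = [1, 3] / [2]
  Insert 2 (step 4): P = [2, 7] / [3] / [6];  Q = [1, 3] / [2] / [4]
  Insert 8 (step 5): P = [2, 7, 8] / [3] / [6];  Q = [1, 3, 5] / [2] / [4]
  Insert 5 (step 6): P = [2, 5, 8] / [3, 7] / [6];  Q = [1, 3, 5] / [2, 6] / [4]
  Insert 1 (step 7): P = [1, 5, 8] / [2, 7] / [3] / [6];  Q = [1, 3, 5] / [2, 6] / [4] / [7]
  Insert 4 (step 8): P = [1, 4, 8] / [2, 5] / [3, 7] / [6];  Q = [1, 3, 5] / [2, 6] / [4, 8] / [7]
Final shape: (3, 2, 2, 1).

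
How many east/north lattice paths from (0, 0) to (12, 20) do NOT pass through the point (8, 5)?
Number of paths = 220804428

Total paths from (0, 0) to (12, 20): C(32, 12) = 225792840. Paths through (8, 5): (paths (0, 0) → (8, 5)) × (paths (8, 5) → (12, 20)) = C(13, 8) · C(19, 4) = 1287 · 3876 = 4988412. Avoidance count = 225792840 − 4988412 = 220804428.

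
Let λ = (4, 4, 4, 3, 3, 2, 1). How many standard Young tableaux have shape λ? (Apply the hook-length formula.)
# SYT of shape (4, 4, 4, 3, 3, 2, 1) = 135795660

Hook-length formula: f^λ = n! / Π hook(c), product over all cells c of the Young diagram. For λ = (4, 4, 4, 3, 3, 2, 1), n = 21 boxes. Hook lengths by row (left-to-right, top-to-bottom): [10, 8, 6, 3]; [9, 7, 5, 2]; [8, 6, 4, 1]; [6, 4, 2]; [5, 3, 1]; [3, 1]; [1]. Product of hooks = 376233984000. So f^λ = 21! / 376233984000 = 51090942171709440000 / 376233984000 = 135795660.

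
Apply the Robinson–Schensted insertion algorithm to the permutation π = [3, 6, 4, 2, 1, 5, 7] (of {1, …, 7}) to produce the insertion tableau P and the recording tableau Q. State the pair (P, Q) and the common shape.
P = [1, 4, 5, 7] / [2] / [3] / [6];  Q = [1, 2, 6, 7] / [3] / [4] / [5];  common shape = (4, 1, 1, 1)

Row-insert the values π_1, π_2, … into P one at a time, bumping the leftmost entry strictly greater than the inserted value down to the next row. The recording tableau Q records, in position (i, j), the step at which that cell was added to P.
  Insert 3 (step 1): P = [3];  Q = [1]
  Insert 6 (step 2): P = [3, 6];  Q = [1, 2]
  Insert 4 (step 3): P = [3, 4] / [6];  Q = [1, 2] / [3]
  Insert 2 (step 4): P = [2, 4] / [3] / [6];  Q = [1, 2] / [3] / [4]
  Insert 1 (step 5): P = [1, 4] / [2] / [3] / [6];  Q = [1, 2] / [3] / [4] / [5]
  Insert 5 (step 6): P = [1, 4, 5] / [2] / [3] / [6];  Q = [1, 2, 6] / [3] / [4] / [5]
  Insert 7 (step 7): P = [1, 4, 5, 7] / [2] / [3] / [6];  Q = [1, 2, 6, 7] / [3] / [4] / [5]
Final shape: (4, 1, 1, 1).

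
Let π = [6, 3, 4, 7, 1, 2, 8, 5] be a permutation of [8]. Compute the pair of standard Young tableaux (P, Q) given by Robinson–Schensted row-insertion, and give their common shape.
P = [1, 2, 5, 8] / [3, 4, 7] / [6];  Q = [1, 3, 4, 7] / [2, 6, 8] / [5];  common shape = (4, 3, 1)

Row-insert the values π_1, π_2, … into P one at a time, bumping the leftmost entry strictly greater than the inserted value down to the next row. The recording tableau Q records, in position (i, j), the step at which that cell was added to P.
  Insert 6 (step 1): P = [6];  Q = [1]
  Insert 3 (step 2): P = [3] / [6];  Q = [1] / [2]
  Insert 4 (step 3): P = [3, 4] / [6];  Q = [1, 3] / [2]
  Insert 7 (step 4): P = [3, 4, 7] / [6];  Q = [1, 3, 4] / [2]
  Insert 1 (step 5): P = [1, 4, 7] / [3] / [6];  Q = [1, 3, 4] / [2] / [5]
  Insert 2 (step 6): P = [1, 2, 7] / [3, 4] / [6];  Q = [1, 3, 4] / [2, 6] / [5]
  Insert 8 (step 7): P = [1, 2, 7, 8] / [3, 4] / [6];  Q = [1, 3, 4, 7] / [2, 6] / [5]
  Insert 5 (step 8): P = [1, 2, 5, 8] / [3, 4, 7] / [6];  Q = [1, 3, 4, 7] / [2, 6, 8] / [5]
Final shape: (4, 3, 1).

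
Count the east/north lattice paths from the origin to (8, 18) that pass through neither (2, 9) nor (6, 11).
Number of paths = 871164

Inclusion–exclusion. Total paths: C(26, 8) = 1562275. Through P₁: C(11, 2)·C(15, 6) = 275275. Through P₂: C(17, 6)·C(9, 2) = 445536. Since P₁ is strictly southwest of P₂, a monotone path through both must visit P₁ then P₂; paths through both = C(11, 2)·C(6, 4)·C(9, 2) = 29700. Avoid both = 1562275 − 275275 − 445536 + 29700 = 871164.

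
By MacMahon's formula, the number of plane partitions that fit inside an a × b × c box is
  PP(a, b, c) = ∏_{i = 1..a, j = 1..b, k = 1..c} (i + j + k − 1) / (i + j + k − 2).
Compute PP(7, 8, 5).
PP(7, 8, 5) = 201299981193168

Evaluate the triple product over i = 1..7, j = 1..8, k = 1..5. The factors are (2/1) · (3/2) · (4/3) · (5/4) · (6/5) · (3/2) · (4/3) · (5/4) · … (280 factors total). The numerators and denominators telescope so the product is an integer; carrying out the multiplication exactly gives PP(7, 8, 5) = 201299981193168.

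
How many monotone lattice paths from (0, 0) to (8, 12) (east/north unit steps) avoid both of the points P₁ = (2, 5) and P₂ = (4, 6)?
Number of paths = 59064

Inclusion–exclusion. Total paths: C(20, 8) = 125970. Through P₁: C(7, 2)·C(13, 6) = 36036. Through P₂: C(10, 4)·C(10, 4) = 44100. Since P₁ is strictly southwest of P₂, a monotone path through both must visit P₁ then P₂; paths through both = C(7, 2)·C(3, 2)·C(10, 4) = 13230. Avoid both = 125970 − 36036 − 44100 + 13230 = 59064.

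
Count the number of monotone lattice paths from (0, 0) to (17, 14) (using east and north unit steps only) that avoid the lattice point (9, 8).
Number of paths = 192179595

Total paths from (0, 0) to (17, 14): C(31, 17) = 265182525. Paths through (9, 8): (paths (0, 0) → (9, 8)) × (paths (9, 8) → (17, 14)) = C(17, 9) · C(14, 8) = 24310 · 3003 = 73002930. Avoidance count = 265182525 − 73002930 = 192179595.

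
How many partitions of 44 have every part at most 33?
p(44, parts ≤ 33) = 75036

Use the recurrence p(n, m) = p(n, m−1) + p(n−m, m): either the largest part is < m (count p(n, m−1)) or the largest part is exactly m (remove one copy of m, count p(n−m, m)). With p(0, ·) = 1 this gives p(44, parts ≤ 33) = 75036. (By conjugating Young diagrams, this also counts partitions of 44 into at most 33 parts.)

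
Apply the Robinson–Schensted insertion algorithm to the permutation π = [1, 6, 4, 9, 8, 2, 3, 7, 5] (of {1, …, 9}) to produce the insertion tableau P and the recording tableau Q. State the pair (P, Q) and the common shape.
P = [1, 2, 3, 5] / [4, 7] / [6, 8] / [9];  Q = [1, 2, 4, 8] / [3, 5] / [6, 7] / [9];  common shape = (4, 2, 2, 1)

Row-insert the values π_1, π_2, … into P one at a time, bumping the leftmost entry strictly greater than the inserted value down to the next row. The recording tableau Q records, in position (i, j), the step at which that cell was added to P.
  Insert 1 (step 1): P = [1];  Q = [1]
  Insert 6 (step 2): P = [1, 6];  Q = [1, 2]
  Insert 4 (step 3): P = [1, 4] / [6];  Q = [1, 2] / [3]
  Insert 9 (step 4): P = [1, 4, 9] / [6];  Q = [1, 2, 4] / [3]
  Insert 8 (step 5): P = [1, 4, 8] / [6, 9];  Q = [1, 2, 4] / [3, 5]
  Insert 2 (step 6): P = [1, 2, 8] / [4, 9] / [6];  Q = [1, 2, 4] / [3, 5] / [6]
  Insert 3 (step 7): P = [1, 2, 3] / [4, 8] / [6, 9];  Q = [1, 2, 4] / [3, 5] / [6, 7]
  Insert 7 (step 8): P = [1, 2, 3, 7] / [4, 8] / [6, 9];  Q = [1, 2, 4, 8] / [3, 5] / [6, 7]
  Insert 5 (step 9): P = [1, 2, 3, 5] / [4, 7] / [6, 8] / [9];  Q = [1, 2, 4, 8] / [3, 5] / [6, 7] / [9]
Final shape: (4, 2, 2, 1).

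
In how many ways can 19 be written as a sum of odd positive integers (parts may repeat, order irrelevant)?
p_odd(19) = 54

Enumerate partitions using only odd parts via the recurrence o(n, m) = o(n, m−2) + o(n−m, m) over odd m, starting from the largest odd part ≤ n. This gives p_odd(19) = 54. (Euler's theorem: equals the count of distinct-part partitions.)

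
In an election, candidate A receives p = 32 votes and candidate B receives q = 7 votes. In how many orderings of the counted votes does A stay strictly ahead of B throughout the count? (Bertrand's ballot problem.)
Strict-lead orderings = 9859575

Total orderings of the 39 votes with 32 for A: C(39, 32) = 15380937. By the Bertrand ballot formula (Cycle Lemma / reflection principle), the number of orderings in which A is strictly ahead of B throughout is (p − q)/(p + q) · C(p + q, p) = (32 − 7)/(32 + 7) · 15380937 = 9859575.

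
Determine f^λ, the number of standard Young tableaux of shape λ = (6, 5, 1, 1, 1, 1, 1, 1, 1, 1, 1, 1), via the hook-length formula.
# SYT of shape (6, 5, 1, 1, 1, 1, 1, 1, 1, 1, 1, 1) = 6390384

Hook-length formula: f^λ = n! / Π hook(c), product over all cells c of the Young diagram. For λ = (6, 5, 1, 1, 1, 1, 1, 1, 1, 1, 1, 1), n = 21 boxes. Hook lengths by row (left-to-right, top-to-bottom): [17, 6, 5, 4, 3, 1]; [15, 4, 3, 2, 1]; [10]; [9]; [8]; [7]; [6]; [5]; [4]; [3]; [2]; [1]. Product of hooks = 7994972160000. So f^λ = 21! / 7994972160000 = 51090942171709440000 / 7994972160000 = 6390384.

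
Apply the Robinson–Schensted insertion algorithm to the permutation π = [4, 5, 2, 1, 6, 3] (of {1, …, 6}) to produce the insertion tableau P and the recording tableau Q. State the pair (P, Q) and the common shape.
P = [1, 3, 6] / [2, 5] / [4];  Q = [1, 2, 5] / [3, 6] / [4];  common shape = (3, 2, 1)

Row-insert the values π_1, π_2, … into P one at a time, bumping the leftmost entry strictly greater than the inserted value down to the next row. The recording tableau Q records, in position (i, j), the step at which that cell was added to P.
  Insert 4 (step 1): P = [4];  Q = [1]
  Insert 5 (step 2): P = [4, 5];  Q = [1, 2]
  Insert 2 (step 3): P = [2, 5] / [4];  Q = [1, 2] / [3]
  Insert 1 (step 4): P = [1, 5] / [2] / [4];  Q = [1, 2] / [3] / [4]
  Insert 6 (step 5): P = [1, 5, 6] / [2] / [4];  Q = [1, 2, 5] / [3] / [4]
  Insert 3 (step 6): P = [1, 3, 6] / [2, 5] / [4];  Q = [1, 2, 5] / [3, 6] / [4]
Final shape: (3, 2, 1).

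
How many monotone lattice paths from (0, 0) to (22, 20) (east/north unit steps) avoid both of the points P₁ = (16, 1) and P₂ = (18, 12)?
Number of paths = 470975106715

Inclusion–exclusion. Total paths: C(42, 22) = 513791607420. Through P₁: C(17, 16)·C(25, 6) = 3010700. Through P₂: C(30, 18)·C(12, 4) = 42814146375. Since P₁ is strictly southwest of P₂, a monotone path through both must visit P₁ then P₂; paths through both = C(17, 16)·C(13, 2)·C(12, 4) = 656370. Avoid both = 513791607420 − 3010700 − 42814146375 + 656370 = 470975106715.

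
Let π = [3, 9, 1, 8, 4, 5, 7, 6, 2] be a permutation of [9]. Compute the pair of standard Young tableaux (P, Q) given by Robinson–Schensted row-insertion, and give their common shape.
P = [1, 2, 5, 6] / [3, 4] / [7] / [8] / [9];  Q = [1, 2, 6, 7] / [3, 4] / [5] / [8] / [9];  common shape = (4, 2, 1, 1, 1)

Row-insert the values π_1, π_2, … into P one at a time, bumping the leftmost entry strictly greater than the inserted value down to the next row. The recording tableau Q records, in position (i, j), the step at which that cell was added to P.
  Insert 3 (step 1): P = [3];  Q = [1]
  Insert 9 (step 2): P = [3, 9];  Q = [1, 2]
  Insert 1 (step 3): P = [1, 9] / [3];  Q = [1, 2] / [3]
  Insert 8 (step 4): P = [1, 8] / [3, 9];  Q = [1, 2] / [3, 4]
  Insert 4 (step 5): P = [1, 4] / [3, 8] / [9];  Q = [1, 2] / [3, 4] / [5]
  Insert 5 (step 6): P = [1, 4, 5] / [3, 8] / [9];  Q = [1, 2, 6] / [3, 4] / [5]
  Insert 7 (step 7): P = [1, 4, 5, 7] / [3, 8] / [9];  Q = [1, 2, 6, 7] / [3, 4] / [5]
  Insert 6 (step 8): P = [1, 4, 5, 6] / [3, 7] / [8] / [9];  Q = [1, 2, 6, 7] / [3, 4] / [5] / [8]
  Insert 2 (step 9): P = [1, 2, 5, 6] / [3, 4] / [7] / [8] / [9];  Q = [1, 2, 6, 7] / [3, 4] / [5] / [8] / [9]
Final shape: (4, 2, 1, 1, 1).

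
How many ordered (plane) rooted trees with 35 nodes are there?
C_34 = 812944042149730764

These ordered rooted trees are counted by the Catalan number C_n = (1/(n + 1)) · C(2n, n). For n = 34: C_34 = (1/35) · C(68, 34) = 28453041475240576740/35 = 812944042149730764.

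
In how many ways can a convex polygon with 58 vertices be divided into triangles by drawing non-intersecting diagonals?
C_56 = 6852456927844873497549658464312

These polygon triangulations are counted by the Catalan number C_n = (1/(n + 1)) · C(2n, n). For n = 56: C_56 = (1/57) · C(112, 56) = 390590044887157789360330532465784/57 = 6852456927844873497549658464312.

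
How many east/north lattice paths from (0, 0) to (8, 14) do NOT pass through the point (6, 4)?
Number of paths = 305910

Total paths from (0, 0) to (8, 14): C(22, 8) = 319770. Paths through (6, 4): (paths (0, 0) → (6, 4)) × (paths (6, 4) → (8, 14)) = C(10, 6) · C(12, 2) = 210 · 66 = 13860. Avoidance count = 319770 − 13860 = 305910.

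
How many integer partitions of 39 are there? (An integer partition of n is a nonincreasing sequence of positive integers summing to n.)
p(39) = 31185

Compute p(n) via the recurrence p(n, m) = p(n, m−1) + p(n−m, m), where p(n, m) counts partitions of n with all parts ≤ m and p(n) = p(n, n). The base cases are p(0, m) = 1 and p(n, 0) = 0 for n > 0. Filling the table yields p(39) = 31185. (Euler's pentagonal recurrence is an alternative.)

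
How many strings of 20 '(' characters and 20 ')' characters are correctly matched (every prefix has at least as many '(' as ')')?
C_20 = 6564120420

These balanced parentheses are counted by the Catalan number C_n = (1/(n + 1)) · C(2n, n). For n = 20: C_20 = (1/21) · C(40, 20) = 137846528820/21 = 6564120420.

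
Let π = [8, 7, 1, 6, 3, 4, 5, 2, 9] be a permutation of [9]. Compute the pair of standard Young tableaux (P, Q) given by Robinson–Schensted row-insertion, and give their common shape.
P = [1, 2, 4, 5, 9] / [3] / [6] / [7] / [8];  Q = [1, 4, 6, 7, 9] / [2] / [3] / [5] / [8];  common shape = (5, 1, 1, 1, 1)

Row-insert the values π_1, π_2, … into P one at a time, bumping the leftmost entry strictly greater than the inserted value down to the next row. The recording tableau Q records, in position (i, j), the step at which that cell was added to P.
  Insert 8 (step 1): P = [8];  Q = [1]
  Insert 7 (step 2): P = [7] / [8];  Q = [1] / [2]
  Insert 1 (step 3): P = [1] / [7] / [8];  Q = [1] / [2] / [3]
  Insert 6 (step 4): P = [1, 6] / [7] / [8];  Q = [1, 4] / [2] / [3]
  Insert 3 (step 5): P = [1, 3] / [6] / [7] / [8];  Q = [1, 4] / [2] / [3] / [5]
  Insert 4 (step 6): P = [1, 3, 4] / [6] / [7] / [8];  Q = [1, 4, 6] / [2] / [3] / [5]
  Insert 5 (step 7): P = [1, 3, 4, 5] / [6] / [7] / [8];  Q = [1, 4, 6, 7] / [2] / [3] / [5]
  Insert 2 (step 8): P = [1, 2, 4, 5] / [3] / [6] / [7] / [8];  Q = [1, 4, 6, 7] / [2] / [3] / [5] / [8]
  Insert 9 (step 9): P = [1, 2, 4, 5, 9] / [3] / [6] / [7] / [8];  Q = [1, 4, 6, 7, 9] / [2] / [3] / [5] / [8]
Final shape: (5, 1, 1, 1, 1).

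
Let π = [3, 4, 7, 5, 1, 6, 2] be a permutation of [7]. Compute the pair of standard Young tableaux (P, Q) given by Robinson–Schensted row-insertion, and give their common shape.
P = [1, 2, 5, 6] / [3, 4] / [7];  Q = [1, 2, 3, 6] / [4, 7] / [5];  common shape = (4, 2, 1)

Row-insert the values π_1, π_2, … into P one at a time, bumping the leftmost entry strictly greater than the inserted value down to the next row. The recording tableau Q records, in position (i, j), the step at which that cell was added to P.
  Insert 3 (step 1): P = [3];  Q = [1]
  Insert 4 (step 2): P = [3, 4];  Q = [1, 2]
  Insert 7 (step 3): P = [3, 4, 7];  Q = [1, 2, 3]
  Insert 5 (step 4): P = [3, 4, 5] / [7];  Q = [1, 2, 3] / [4]
  Insert 1 (step 5): P = [1, 4, 5] / [3] / [7];  Q = [1, 2, 3] / [4] / [5]
  Insert 6 (step 6): P = [1, 4, 5, 6] / [3] / [7];  Q = [1, 2, 3, 6] / [4] / [5]
  Insert 2 (step 7): P = [1, 2, 5, 6] / [3, 4] / [7];  Q = [1, 2, 3, 6] / [4, 7] / [5]
Final shape: (4, 2, 1).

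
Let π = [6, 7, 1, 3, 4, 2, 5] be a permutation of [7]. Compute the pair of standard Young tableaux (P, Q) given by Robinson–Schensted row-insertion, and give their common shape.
P = [1, 2, 4, 5] / [3, 7] / [6];  Q = [1, 2, 5, 7] / [3, 4] / [6];  common shape = (4, 2, 1)

Row-insert the values π_1, π_2, … into P one at a time, bumping the leftmost entry strictly greater than the inserted value down to the next row. The recording tableau Q records, in position (i, j), the step at which that cell was added to P.
  Insert 6 (step 1): P = [6];  Q = [1]
  Insert 7 (step 2): P = [6, 7];  Q = [1, 2]
  Insert 1 (step 3): P = [1, 7] / [6];  Q = [1, 2] / [3]
  Insert 3 (step 4): P = [1, 3] / [6, 7];  Q = [1, 2] / [3, 4]
  Insert 4 (step 5): P = [1, 3, 4] / [6, 7];  Q = [1, 2, 5] / [3, 4]
  Insert 2 (step 6): P = [1, 2, 4] / [3, 7] / [6];  Q = [1, 2, 5] / [3, 4] / [6]
  Insert 5 (step 7): P = [1, 2, 4, 5] / [3, 7] / [6];  Q = [1, 2, 5, 7] / [3, 4] / [6]
Final shape: (4, 2, 1).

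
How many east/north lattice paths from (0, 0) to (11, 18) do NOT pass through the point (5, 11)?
Number of paths = 27101802

Total paths from (0, 0) to (11, 18): C(29, 11) = 34597290. Paths through (5, 11): (paths (0, 0) → (5, 11)) × (paths (5, 11) → (11, 18)) = C(16, 5) · C(13, 6) = 4368 · 1716 = 7495488. Avoidance count = 34597290 − 7495488 = 27101802.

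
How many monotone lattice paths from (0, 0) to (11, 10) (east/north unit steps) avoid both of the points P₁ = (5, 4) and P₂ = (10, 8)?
Number of paths = 152646

Inclusion–exclusion. Total paths: C(21, 11) = 352716. Through P₁: C(9, 5)·C(12, 6) = 116424. Through P₂: C(18, 10)·C(3, 1) = 131274. Since P₁ is strictly southwest of P₂, a monotone path through both must visit P₁ then P₂; paths through both = C(9, 5)·C(9, 5)·C(3, 1) = 47628. Avoid both = 352716 − 116424 − 131274 + 47628 = 152646.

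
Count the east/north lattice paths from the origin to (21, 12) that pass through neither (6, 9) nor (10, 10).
Number of paths = 338274222

Inclusion–exclusion. Total paths: C(33, 21) = 354817320. Through P₁: C(15, 6)·C(18, 15) = 4084080. Through P₂: C(20, 10)·C(13, 11) = 14410968. Since P₁ is strictly southwest of P₂, a monotone path through both must visit P₁ then P₂; paths through both = C(15, 6)·C(5, 4)·C(13, 11) = 1951950. Avoid both = 354817320 − 4084080 − 14410968 + 1951950 = 338274222.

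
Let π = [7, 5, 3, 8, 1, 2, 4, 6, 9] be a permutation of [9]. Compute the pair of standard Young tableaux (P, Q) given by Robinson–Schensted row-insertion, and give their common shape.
P = [1, 2, 4, 6, 9] / [3, 8] / [5] / [7];  Q = [1, 4, 7, 8, 9] / [2, 6] / [3] / [5];  common shape = (5, 2, 1, 1)

Row-insert the values π_1, π_2, … into P one at a time, bumping the leftmost entry strictly greater than the inserted value down to the next row. The recording tableau Q records, in position (i, j), the step at which that cell was added to P.
  Insert 7 (step 1): P = [7];  Q = [1]
  Insert 5 (step 2): P = [5] / [7];  Q = [1] / [2]
  Insert 3 (step 3): P = [3] / [5] / [7];  Q = [1] / [2] / [3]
  Insert 8 (step 4): P = [3, 8] / [5] / [7];  Q = [1, 4] / [2] / [3]
  Insert 1 (step 5): P = [1, 8] / [3] / [5] / [7];  Q = [1, 4] / [2] / [3] / [5]
  Insert 2 (step 6): P = [1, 2] / [3, 8] / [5] / [7];  Q = [1, 4] / [2, 6] / [3] / [5]
  Insert 4 (step 7): P = [1, 2, 4] / [3, 8] / [5] / [7];  Q = [1, 4, 7] / [2, 6] / [3] / [5]
  Insert 6 (step 8): P = [1, 2, 4, 6] / [3, 8] / [5] / [7];  Q = [1, 4, 7, 8] / [2, 6] / [3] / [5]
  Insert 9 (step 9): P = [1, 2, 4, 6, 9] / [3, 8] / [5] / [7];  Q = [1, 4, 7, 8, 9] / [2, 6] / [3] / [5]
Final shape: (5, 2, 1, 1).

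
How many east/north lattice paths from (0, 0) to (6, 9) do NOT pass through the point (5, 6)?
Number of paths = 3157

Total paths from (0, 0) to (6, 9): C(15, 6) = 5005. Paths through (5, 6): (paths (0, 0) → (5, 6)) × (paths (5, 6) → (6, 9)) = C(11, 5) · C(4, 1) = 462 · 4 = 1848. Avoidance count = 5005 − 1848 = 3157.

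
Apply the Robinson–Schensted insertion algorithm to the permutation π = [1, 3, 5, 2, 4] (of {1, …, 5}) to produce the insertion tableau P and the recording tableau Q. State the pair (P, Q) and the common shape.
P = [1, 2, 4] / [3, 5];  Q = [1, 2, 3] / [4, 5];  common shape = (3, 2)

Row-insert the values π_1, π_2, … into P one at a time, bumping the leftmost entry strictly greater than the inserted value down to the next row. The recording tableau Q records, in position (i, j), the step at which that cell was added to P.
  Insert 1 (step 1): P = [1];  Q = [1]
  Insert 3 (step 2): P = [1, 3];  Q = [1, 2]
  Insert 5 (step 3): P = [1, 3, 5];  Q = [1, 2, 3]
  Insert 2 (step 4): P = [1, 2, 5] / [3];  Q = [1, 2, 3] / [4]
  Insert 4 (step 5): P = [1, 2, 4] / [3, 5];  Q = [1, 2, 3] / [4, 5]
Final shape: (3, 2).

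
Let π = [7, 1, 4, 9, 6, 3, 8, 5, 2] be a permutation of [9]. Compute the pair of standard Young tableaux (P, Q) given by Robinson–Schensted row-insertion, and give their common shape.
P = [1, 2, 5, 8] / [3, 6] / [4, 9] / [7];  Q = [1, 3, 4, 7] / [2, 5] / [6, 8] / [9];  common shape = (4, 2, 2, 1)

Row-insert the values π_1, π_2, … into P one at a time, bumping the leftmost entry strictly greater than the inserted value down to the next row. The recording tableau Q records, in position (i, j), the step at which that cell was added to P.
  Insert 7 (step 1): P = [7];  Q = [1]
  Insert 1 (step 2): P = [1] / [7];  Q = [1] / [2]
  Insert 4 (step 3): P = [1, 4] / [7];  Q = [1, 3] / [2]
  Insert 9 (step 4): P = [1, 4, 9] / [7];  Q = [1, 3, 4] / [2]
  Insert 6 (step 5): P = [1, 4, 6] / [7, 9];  Q = [1, 3, 4] / [2, 5]
  Insert 3 (step 6): P = [1, 3, 6] / [4, 9] / [7];  Q = [1, 3, 4] / [2, 5] / [6]
  Insert 8 (step 7): P = [1, 3, 6, 8] / [4, 9] / [7];  Q = [1, 3, 4, 7] / [2, 5] / [6]
  Insert 5 (step 8): P = [1, 3, 5, 8] / [4, 6] / [7, 9];  Q = [1, 3, 4, 7] / [2, 5] / [6, 8]
  Insert 2 (step 9): P = [1, 2, 5, 8] / [3, 6] / [4, 9] / [7];  Q = [1, 3, 4, 7] / [2, 5] / [6, 8] / [9]
Final shape: (4, 2, 2, 1).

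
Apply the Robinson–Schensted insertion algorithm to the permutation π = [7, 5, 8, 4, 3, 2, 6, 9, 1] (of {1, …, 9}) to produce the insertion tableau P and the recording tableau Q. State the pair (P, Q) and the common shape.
P = [1, 6, 9] / [2, 8] / [3] / [4] / [5] / [7];  Q = [1, 3, 8] / [2, 7] / [4] / [5] / [6] / [9];  common shape = (3, 2, 1, 1, 1, 1)

Row-insert the values π_1, π_2, … into P one at a time, bumping the leftmost entry strictly greater than the inserted value down to the next row. The recording tableau Q records, in position (i, j), the step at which that cell was added to P.
  Insert 7 (step 1): P = [7];  Q = [1]
  Insert 5 (step 2): P = [5] / [7];  Q = [1] / [2]
  Insert 8 (step 3): P = [5, 8] / [7];  Q = [1, 3] / [2]
  Insert 4 (step 4): P = [4, 8] / [5] / [7];  Q = [1, 3] / [2] / [4]
  Insert 3 (step 5): P = [3, 8] / [4] / [5] / [7];  Q = [1, 3] / [2] / [4] / [5]
  Insert 2 (step 6): P = [2, 8] / [3] / [4] / [5] / [7];  Q = [1, 3] / [2] / [4] / [5] / [6]
  Insert 6 (step 7): P = [2, 6] / [3, 8] / [4] / [5] / [7];  Q = [1, 3] / [2, 7] / [4] / [5] / [6]
  Insert 9 (step 8): P = [2, 6, 9] / [3, 8] / [4] / [5] / [7];  Q = [1, 3, 8] / [2, 7] / [4] / [5] / [6]
  Insert 1 (step 9): P = [1, 6, 9] / [2, 8] / [3] / [4] / [5] / [7];  Q = [1, 3, 8] / [2, 7] / [4] / [5] / [6] / [9]
Final shape: (3, 2, 1, 1, 1, 1).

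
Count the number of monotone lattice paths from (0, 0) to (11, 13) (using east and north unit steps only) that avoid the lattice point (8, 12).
Number of paths = 1992264

Total paths from (0, 0) to (11, 13): C(24, 11) = 2496144. Paths through (8, 12): (paths (0, 0) → (8, 12)) × (paths (8, 12) → (11, 13)) = C(20, 8) · C(4, 3) = 125970 · 4 = 503880. Avoidance count = 2496144 − 503880 = 1992264.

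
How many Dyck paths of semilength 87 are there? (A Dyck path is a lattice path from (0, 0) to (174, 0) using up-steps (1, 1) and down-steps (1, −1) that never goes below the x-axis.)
C_87 = 16435314834665426797069144960762886143367590394940

These Dyck paths are counted by the Catalan number C_n = (1/(n + 1)) · C(2n, n). For n = 87: C_87 = (1/88) · C(174, 87) = 1446307705450557558142084756547133980616347954754720/88 = 16435314834665426797069144960762886143367590394940.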